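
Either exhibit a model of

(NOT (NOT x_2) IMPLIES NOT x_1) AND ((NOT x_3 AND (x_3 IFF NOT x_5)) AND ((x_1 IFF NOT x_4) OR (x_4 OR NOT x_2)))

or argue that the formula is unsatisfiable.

x_1: True, x_2: False, x_3: False, x_4: True, x_5: True

  NOT (NOT x_2) IMPLIES NOT x_1 = True
    NOT (NOT x_2) = False
      NOT x_2 = True
    NOT x_1 = False
  (NOT x_3 AND (x_3 IFF NOT x_5)) AND ((x_1 IFF NOT x_4) OR (x_4 OR NOT x_2)) = True
    NOT x_3 AND (x_3 IFF NOT x_5) = True
      NOT x_3 = True
      x_3 IFF NOT x_5 = True
        NOT x_5 = False
    (x_1 IFF NOT x_4) OR (x_4 OR NOT x_2) = True
      x_1 IFF NOT x_4 = False
        NOT x_4 = False
      x_4 OR NOT x_2 = True
        NOT x_2 = True
Both conjuncts True, so the formula holds.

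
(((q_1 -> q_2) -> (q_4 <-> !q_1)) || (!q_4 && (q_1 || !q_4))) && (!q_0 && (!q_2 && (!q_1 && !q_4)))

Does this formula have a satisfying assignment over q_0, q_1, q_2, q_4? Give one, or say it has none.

q_0=F; q_1=F; q_2=F; q_4=F

  ((q_1 -> q_2) -> (q_4 <-> !q_1)) || (!q_4 && (q_1 || !q_4)) = True
    (q_1 -> q_2) -> (q_4 <-> !q_1) = False
      q_1 -> q_2 = True
      q_4 <-> !q_1 = False
        !q_1 = True
    !q_4 && (q_1 || !q_4) = True
      !q_4 = True
      q_1 || !q_4 = True
        !q_4 = True
  !q_0 && (!q_2 && (!q_1 && !q_4)) = True
    !q_0 = True
    !q_2 && (!q_1 && !q_4) = True
      !q_2 = True
      !q_1 && !q_4 = True
        !q_1 = True
        !q_4 = True
Both conjuncts True, so the formula holds.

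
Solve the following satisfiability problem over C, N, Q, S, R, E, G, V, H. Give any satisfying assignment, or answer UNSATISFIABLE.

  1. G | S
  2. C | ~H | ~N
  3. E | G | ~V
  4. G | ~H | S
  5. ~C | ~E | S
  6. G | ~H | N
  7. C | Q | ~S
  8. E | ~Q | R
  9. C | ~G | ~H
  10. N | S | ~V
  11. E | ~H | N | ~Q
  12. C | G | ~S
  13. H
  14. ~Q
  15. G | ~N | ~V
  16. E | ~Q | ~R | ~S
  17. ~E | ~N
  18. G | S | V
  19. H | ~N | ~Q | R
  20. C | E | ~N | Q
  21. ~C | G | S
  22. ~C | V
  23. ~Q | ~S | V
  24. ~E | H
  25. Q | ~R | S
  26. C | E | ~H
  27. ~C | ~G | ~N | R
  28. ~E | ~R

C = True; N = False; Q = False; S = True; R = False; E = False; G = True; V = True; H = True

Unit clause (H) forces H = True.
Unit clause (~Q) forces Q = False.
Set C = True.
  then (~C | V) forces V = True.
Set N = False.
  then (G | ~H | N) forces G = True.
  then (N | S | ~V) forces S = True.
Set R = False.
Set E = False.
All clauses satisfied.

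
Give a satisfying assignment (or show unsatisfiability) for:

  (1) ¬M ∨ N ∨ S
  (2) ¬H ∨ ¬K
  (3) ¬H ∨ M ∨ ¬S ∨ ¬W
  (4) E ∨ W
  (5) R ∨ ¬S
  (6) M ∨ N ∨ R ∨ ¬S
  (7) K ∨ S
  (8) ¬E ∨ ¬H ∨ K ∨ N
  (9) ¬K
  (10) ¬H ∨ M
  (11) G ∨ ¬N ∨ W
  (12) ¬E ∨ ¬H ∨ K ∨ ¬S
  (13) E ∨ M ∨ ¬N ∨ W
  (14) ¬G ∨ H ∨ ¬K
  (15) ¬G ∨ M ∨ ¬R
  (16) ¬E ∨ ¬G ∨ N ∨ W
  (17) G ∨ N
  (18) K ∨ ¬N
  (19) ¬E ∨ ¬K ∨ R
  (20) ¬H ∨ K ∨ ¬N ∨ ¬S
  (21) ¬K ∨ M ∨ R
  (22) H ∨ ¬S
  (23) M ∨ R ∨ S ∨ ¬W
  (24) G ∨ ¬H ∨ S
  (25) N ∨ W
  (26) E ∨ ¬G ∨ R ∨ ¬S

M = True; S = True; E = False; W = True; K = False; G = True; H = True; R = True; N = False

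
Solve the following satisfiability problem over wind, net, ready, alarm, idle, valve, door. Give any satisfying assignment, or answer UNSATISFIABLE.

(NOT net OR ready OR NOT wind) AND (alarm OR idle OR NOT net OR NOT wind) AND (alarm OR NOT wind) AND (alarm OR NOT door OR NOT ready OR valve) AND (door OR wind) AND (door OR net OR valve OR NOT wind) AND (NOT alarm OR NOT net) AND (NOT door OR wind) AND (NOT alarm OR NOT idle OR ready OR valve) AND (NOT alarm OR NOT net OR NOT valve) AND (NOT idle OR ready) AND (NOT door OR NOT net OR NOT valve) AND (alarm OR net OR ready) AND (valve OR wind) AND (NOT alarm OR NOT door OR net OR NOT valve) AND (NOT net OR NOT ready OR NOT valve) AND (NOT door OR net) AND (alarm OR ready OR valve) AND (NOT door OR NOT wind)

wind: True; net: False; ready: False; alarm: True; idle: False; valve: True; door: False

Try wind = False:
  (door OR wind) forces door = True.
  clause (NOT door OR wind) is falsified — backtrack.
So wind = True.
  then (alarm OR NOT wind) forces alarm = True.
  then (NOT alarm OR NOT net) forces net = False.
  then (NOT door OR net) forces door = False.
  then (door OR net OR valve OR NOT wind) forces valve = True.
Set ready = False.
  then (NOT idle OR ready) forces idle = False.
All clauses satisfied.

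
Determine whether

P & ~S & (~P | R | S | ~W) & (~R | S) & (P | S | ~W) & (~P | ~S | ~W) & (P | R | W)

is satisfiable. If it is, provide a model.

Unit clause (P) forces P = True.
Unit clause (~S) forces S = False.
In (~R | S) only ~R is left, so R = False.
In (~P | R | S | ~W) only ~W is left, so W = False.
All clauses satisfied.

S = False, W = False, P = True, R = False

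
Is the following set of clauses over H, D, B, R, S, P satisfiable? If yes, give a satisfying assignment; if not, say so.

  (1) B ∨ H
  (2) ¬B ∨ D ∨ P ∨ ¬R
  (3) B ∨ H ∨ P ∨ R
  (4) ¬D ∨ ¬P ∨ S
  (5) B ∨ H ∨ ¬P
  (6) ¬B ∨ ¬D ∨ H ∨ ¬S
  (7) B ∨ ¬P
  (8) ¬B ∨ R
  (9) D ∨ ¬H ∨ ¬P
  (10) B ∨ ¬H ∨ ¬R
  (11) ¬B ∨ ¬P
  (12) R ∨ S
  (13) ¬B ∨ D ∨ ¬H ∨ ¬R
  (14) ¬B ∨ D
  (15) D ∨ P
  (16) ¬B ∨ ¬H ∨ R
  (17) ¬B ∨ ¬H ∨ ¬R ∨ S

Set H = True.
Try D = False:
  (D ∨ ¬H ∨ ¬P) forces P = False.
  clause (D ∨ P) is falsified — backtrack.
So D = True.
Set B = True.
  then (¬B ∨ R) forces R = True.
  then (¬B ∨ ¬P) forces P = False.
  then (¬B ∨ ¬H ∨ ¬R ∨ S) forces S = True.
All clauses satisfied.

H = True, D = True, B = True, R = True, S = True, P = False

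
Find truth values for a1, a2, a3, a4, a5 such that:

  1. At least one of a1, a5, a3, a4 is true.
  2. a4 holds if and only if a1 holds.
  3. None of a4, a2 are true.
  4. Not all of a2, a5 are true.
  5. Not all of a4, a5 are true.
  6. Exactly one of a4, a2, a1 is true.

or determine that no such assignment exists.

Case a2 = True:
  Constraint (3) is violated (a2=T) — contradiction.
Case a2 = False:
  (3) forces a4 = False.
  (2) with a4=F forces a1 = False.
  Constraint (6) is violated (a4=F, a2=F, a1=F) — contradiction.
Both cases fail — unsatisfiable.

Unsatisfiable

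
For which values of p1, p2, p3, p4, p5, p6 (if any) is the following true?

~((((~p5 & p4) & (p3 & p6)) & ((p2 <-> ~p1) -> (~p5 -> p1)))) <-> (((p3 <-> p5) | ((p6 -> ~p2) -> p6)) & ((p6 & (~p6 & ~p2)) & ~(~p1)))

p1 = False, p2 = False, p3 = True, p4 = True, p5 = False, p6 = True

  ~((((~p5 & p4) & (p3 & p6)) & ((p2 <-> ~p1) -> (~p5 -> p1)))) <-> (((p3 <-> p5) | ((p6 -> ~p2) -> p6)) & ((p6 & (~p6 & ~p2)) & ~(~p1))) = True
    ~((((~p5 & p4) & (p3 & p6)) & ((p2 <-> ~p1) -> (~p5 -> p1)))) = False
      ((~p5 & p4) & (p3 & p6)) & ((p2 <-> ~p1) -> (~p5 -> p1)) = True
        (~p5 & p4) & (p3 & p6) = True
          ~p5 & p4 = True
            ~p5 = True
          p3 & p6 = True
        (p2 <-> ~p1) -> (~p5 -> p1) = True
          p2 <-> ~p1 = False
            ~p1 = True
          ~p5 -> p1 = False
            ~p5 = True
    ((p3 <-> p5) | ((p6 -> ~p2) -> p6)) & ((p6 & (~p6 & ~p2)) & ~(~p1)) = False
      (p3 <-> p5) | ((p6 -> ~p2) -> p6) = True
        p3 <-> p5 = False
        (p6 -> ~p2) -> p6 = True
          p6 -> ~p2 = True
            ~p2 = True
      (p6 & (~p6 & ~p2)) & ~(~p1) = False
        p6 & (~p6 & ~p2) = False
          ~p6 & ~p2 = False
            ~p6 = False
            ~p2 = True
        ~(~p1) = False
          ~p1 = True
The formula evaluates to True.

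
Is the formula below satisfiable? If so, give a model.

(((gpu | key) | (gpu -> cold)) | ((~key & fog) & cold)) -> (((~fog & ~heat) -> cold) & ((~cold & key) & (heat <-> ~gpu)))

cold: False; heat: True; key: True; fog: True; gpu: False

  (((gpu | key) | (gpu -> cold)) | ((~key & fog) & cold)) -> (((~fog & ~heat) -> cold) & ((~cold & key) & (heat <-> ~gpu))) = True
    ((gpu | key) | (gpu -> cold)) | ((~key & fog) & cold) = True
      (gpu | key) | (gpu -> cold) = True
        gpu | key = True
        gpu -> cold = True
      (~key & fog) & cold = False
        ~key & fog = False
          ~key = False
    ((~fog & ~heat) -> cold) & ((~cold & key) & (heat <-> ~gpu)) = True
      (~fog & ~heat) -> cold = True
        ~fog & ~heat = False
          ~fog = False
          ~heat = False
      (~cold & key) & (heat <-> ~gpu) = True
        ~cold & key = True
          ~cold = True
        heat <-> ~gpu = True
          ~gpu = True
The formula evaluates to True.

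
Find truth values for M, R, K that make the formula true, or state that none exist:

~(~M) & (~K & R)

M: True, R: True, K: False

  ~(~M) = True
    ~M = False
  ~K & R = True
    ~K = True
Both conjuncts True, so the formula holds.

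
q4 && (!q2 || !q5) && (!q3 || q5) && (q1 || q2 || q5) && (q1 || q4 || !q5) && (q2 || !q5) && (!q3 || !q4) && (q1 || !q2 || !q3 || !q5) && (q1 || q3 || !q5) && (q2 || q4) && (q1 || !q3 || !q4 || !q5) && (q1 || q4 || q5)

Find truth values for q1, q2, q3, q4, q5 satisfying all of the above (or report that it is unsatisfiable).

q1=T, q2=F, q3=F, q4=T, q5=F

Unit clause (q4) forces q4 = True.
In (!q3 || !q4) only !q3 is left, so q3 = False.
Set q1 = True.
Set q2 = False.
  then (q2 || !q5) forces q5 = False.
All clauses satisfied.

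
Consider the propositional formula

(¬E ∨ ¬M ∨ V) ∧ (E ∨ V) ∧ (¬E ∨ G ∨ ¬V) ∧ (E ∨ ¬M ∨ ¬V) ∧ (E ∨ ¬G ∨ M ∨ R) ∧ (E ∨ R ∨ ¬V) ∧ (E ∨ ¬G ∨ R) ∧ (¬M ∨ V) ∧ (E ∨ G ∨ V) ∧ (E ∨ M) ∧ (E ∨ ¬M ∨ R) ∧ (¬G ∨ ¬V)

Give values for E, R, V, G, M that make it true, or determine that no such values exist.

E = True, R = True, V = False, G = False, M = False

Try E = False:
  (E ∨ V) forces V = True.
  (E ∨ ¬M ∨ ¬V) forces M = False.
  clause (E ∨ M) is falsified — backtrack.
So E = True.
Set R = True.
Try V = True:
  (¬E ∨ G ∨ ¬V) forces G = True.
  clause (¬G ∨ ¬V) is falsified — backtrack.
So V = False.
  then (¬E ∨ ¬M ∨ V) forces M = False.
Set G = False.
All clauses satisfied.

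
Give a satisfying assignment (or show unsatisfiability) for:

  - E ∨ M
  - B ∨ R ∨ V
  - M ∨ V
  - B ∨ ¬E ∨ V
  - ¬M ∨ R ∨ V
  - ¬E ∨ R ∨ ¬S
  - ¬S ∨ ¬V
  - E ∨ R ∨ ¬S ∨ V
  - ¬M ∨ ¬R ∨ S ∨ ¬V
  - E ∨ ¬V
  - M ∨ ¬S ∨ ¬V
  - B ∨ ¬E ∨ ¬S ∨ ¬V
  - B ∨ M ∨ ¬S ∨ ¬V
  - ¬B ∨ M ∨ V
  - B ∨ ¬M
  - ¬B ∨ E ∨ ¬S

Set B = True.
Set R = True.
Set V = False.
  then (M ∨ V) forces M = True.
Set E = True.
Set S = True.
All clauses satisfied.

B = True; R = True; V = False; E = True; S = True; M = True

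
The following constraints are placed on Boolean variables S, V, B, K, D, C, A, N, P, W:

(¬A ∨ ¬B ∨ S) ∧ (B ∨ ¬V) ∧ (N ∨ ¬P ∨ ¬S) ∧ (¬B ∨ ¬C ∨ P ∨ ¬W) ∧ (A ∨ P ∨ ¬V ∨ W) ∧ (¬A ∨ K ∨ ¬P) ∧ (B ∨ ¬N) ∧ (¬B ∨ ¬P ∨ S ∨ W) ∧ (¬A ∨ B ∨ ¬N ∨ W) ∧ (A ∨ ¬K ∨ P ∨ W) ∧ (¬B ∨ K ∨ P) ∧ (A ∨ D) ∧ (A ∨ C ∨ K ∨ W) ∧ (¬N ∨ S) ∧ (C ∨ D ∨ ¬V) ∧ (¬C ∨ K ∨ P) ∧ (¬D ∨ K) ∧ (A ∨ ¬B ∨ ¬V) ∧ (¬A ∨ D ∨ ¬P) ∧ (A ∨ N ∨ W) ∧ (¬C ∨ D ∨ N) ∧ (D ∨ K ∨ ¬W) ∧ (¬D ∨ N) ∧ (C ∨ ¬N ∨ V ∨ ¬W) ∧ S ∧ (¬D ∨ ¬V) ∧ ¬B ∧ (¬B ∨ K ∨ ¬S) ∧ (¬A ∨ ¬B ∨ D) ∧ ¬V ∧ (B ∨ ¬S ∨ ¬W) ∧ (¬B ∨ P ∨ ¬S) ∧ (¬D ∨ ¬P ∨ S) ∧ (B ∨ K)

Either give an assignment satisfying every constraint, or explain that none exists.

S = True; V = False; B = False; K = True; D = False; C = False; A = True; N = False; P = False; W = False

Unit clause (S) forces S = True.
Unit clause (¬B) forces B = False.
Unit clause (¬V) forces V = False.
In (B ∨ ¬S ∨ ¬W) only ¬W is left, so W = False.
In (B ∨ K) only K is left, so K = True.
In (B ∨ ¬N) only ¬N is left, so N = False.
In (A ∨ N ∨ W) only A is left, so A = True.
In (¬D ∨ N) only ¬D is left, so D = False.
In (N ∨ ¬P ∨ ¬S) only ¬P is left, so P = False.
In (¬C ∨ D ∨ N) only ¬C is left, so C = False.
All clauses satisfied.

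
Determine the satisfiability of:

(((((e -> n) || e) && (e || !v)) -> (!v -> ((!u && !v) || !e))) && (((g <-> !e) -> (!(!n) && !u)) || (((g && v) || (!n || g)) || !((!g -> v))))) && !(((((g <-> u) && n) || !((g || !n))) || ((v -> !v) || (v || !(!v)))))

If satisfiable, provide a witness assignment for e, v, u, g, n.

The formula is unsatisfiable.

The conjunct !(((((g <-> u) && n) || !((g || !n))) || ((v -> !v) || (v || !(!v))))) is unsatisfiable on its own:
  v = True: this becomes !(((((g <-> u) && n) || !((g || !n))) || True)) = False.
  v = False: this becomes !(((((g <-> u) && n) || !((g || !n))) || True)) = False.
So the whole conjunction is unsatisfiable.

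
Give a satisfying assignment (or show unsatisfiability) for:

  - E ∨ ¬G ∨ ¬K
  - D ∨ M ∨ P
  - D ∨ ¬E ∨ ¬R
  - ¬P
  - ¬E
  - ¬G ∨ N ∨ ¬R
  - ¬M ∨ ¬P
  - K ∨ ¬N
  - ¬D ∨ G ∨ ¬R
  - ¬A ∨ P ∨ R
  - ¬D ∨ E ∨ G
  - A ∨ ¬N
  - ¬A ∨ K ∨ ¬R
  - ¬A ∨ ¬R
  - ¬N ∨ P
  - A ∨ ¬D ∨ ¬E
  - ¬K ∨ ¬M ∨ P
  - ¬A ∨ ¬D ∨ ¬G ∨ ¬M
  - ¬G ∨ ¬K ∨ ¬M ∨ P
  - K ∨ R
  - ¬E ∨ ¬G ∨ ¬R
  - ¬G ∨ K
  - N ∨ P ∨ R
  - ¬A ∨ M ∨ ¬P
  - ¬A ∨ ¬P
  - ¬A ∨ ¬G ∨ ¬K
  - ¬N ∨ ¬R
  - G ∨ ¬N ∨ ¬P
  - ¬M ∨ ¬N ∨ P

Unit clause (¬P) forces P = False.
Unit clause (¬E) forces E = False.
In (¬N ∨ P) only ¬N is left, so N = False.
In (N ∨ P ∨ R) only R is left, so R = True.
In (¬G ∨ N ∨ ¬R) only ¬G is left, so G = False.
In (¬D ∨ G ∨ ¬R) only ¬D is left, so D = False.
In (¬A ∨ ¬R) only ¬A is left, so A = False.
In (D ∨ M ∨ P) only M is left, so M = True.
In (¬K ∨ ¬M ∨ P) only ¬K is left, so K = False.
All clauses satisfied.

M = True, N = False, K = False, D = False, E = False, R = True, P = False, A = False, G = False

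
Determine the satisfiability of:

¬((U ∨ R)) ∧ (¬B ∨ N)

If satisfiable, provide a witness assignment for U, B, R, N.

U=F, B=F, R=F, N=T

  ¬((U ∨ R)) = True
    U ∨ R = False
  ¬B ∨ N = True
    ¬B = True
Both conjuncts True, so the formula holds.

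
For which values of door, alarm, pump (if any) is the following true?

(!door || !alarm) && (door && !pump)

door=T; alarm=F; pump=F

  !door || !alarm = True
    !door = False
    !alarm = True
  door && !pump = True
    !pump = True
Both conjuncts True, so the formula holds.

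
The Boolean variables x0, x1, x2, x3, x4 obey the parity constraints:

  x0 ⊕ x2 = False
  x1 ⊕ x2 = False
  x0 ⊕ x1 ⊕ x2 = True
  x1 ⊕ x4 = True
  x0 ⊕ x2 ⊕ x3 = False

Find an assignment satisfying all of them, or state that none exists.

x0=T, x1=T, x2=T, x3=F, x4=F

x0 ⊕ x2 = T ⊕ T = False ✓
x1 ⊕ x2 = T ⊕ T = False ✓
x0 ⊕ x1 ⊕ x2 = T ⊕ T ⊕ T = True ✓
x1 ⊕ x4 = T ⊕ F = True ✓
x0 ⊕ x2 ⊕ x3 = T ⊕ T ⊕ F = False ✓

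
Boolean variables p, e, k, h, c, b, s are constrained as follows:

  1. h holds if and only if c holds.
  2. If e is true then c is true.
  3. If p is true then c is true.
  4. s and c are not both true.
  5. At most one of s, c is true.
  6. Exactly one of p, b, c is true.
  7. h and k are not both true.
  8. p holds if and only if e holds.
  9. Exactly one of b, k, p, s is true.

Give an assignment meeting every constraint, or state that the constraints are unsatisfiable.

p: False, e: False, k: False, h: False, c: False, b: True, s: False

  (1) h=F, c=F — same ✓
  (2) e=F ⇒ c: vacuous ✓
  (3) p=F ⇒ c: vacuous ✓
  (4) s=F, c=F — not both ✓
  (5) {s, c}: 0 true — at most one ✓
  (6) {p, b, c}: 1 true — exactly one ✓
  (7) h=F, k=F — not both ✓
  (8) p=F, e=F — same ✓
  (9) {b, k, p, s}: 1 true — exactly one ✓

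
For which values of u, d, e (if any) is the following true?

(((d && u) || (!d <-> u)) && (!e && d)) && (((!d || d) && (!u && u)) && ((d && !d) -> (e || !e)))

Unsatisfiable — no assignment works.

Case u = True: the conjunct !u is False.
Case u = False: the conjunct u is False.
Both cases fail — unsatisfiable.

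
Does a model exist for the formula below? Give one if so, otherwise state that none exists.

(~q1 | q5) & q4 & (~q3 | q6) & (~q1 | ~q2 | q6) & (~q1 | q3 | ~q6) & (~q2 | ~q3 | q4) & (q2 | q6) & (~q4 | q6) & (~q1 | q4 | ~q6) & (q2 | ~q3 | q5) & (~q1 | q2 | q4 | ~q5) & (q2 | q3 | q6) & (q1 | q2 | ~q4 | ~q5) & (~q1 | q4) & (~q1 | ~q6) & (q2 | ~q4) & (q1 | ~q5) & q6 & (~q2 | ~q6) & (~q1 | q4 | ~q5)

Case q2 = True:
  (q4) forces q4 = True.
  (~q4 | q6) forces q6 = True.
  Clause (~q2 | ~q6) is falsified — contradiction.
Case q2 = False:
  (q4) forces q4 = True.
  Clause (q2 | ~q4) is falsified — contradiction.
Both cases fail, so the formula is unsatisfiable.

Unsatisfiable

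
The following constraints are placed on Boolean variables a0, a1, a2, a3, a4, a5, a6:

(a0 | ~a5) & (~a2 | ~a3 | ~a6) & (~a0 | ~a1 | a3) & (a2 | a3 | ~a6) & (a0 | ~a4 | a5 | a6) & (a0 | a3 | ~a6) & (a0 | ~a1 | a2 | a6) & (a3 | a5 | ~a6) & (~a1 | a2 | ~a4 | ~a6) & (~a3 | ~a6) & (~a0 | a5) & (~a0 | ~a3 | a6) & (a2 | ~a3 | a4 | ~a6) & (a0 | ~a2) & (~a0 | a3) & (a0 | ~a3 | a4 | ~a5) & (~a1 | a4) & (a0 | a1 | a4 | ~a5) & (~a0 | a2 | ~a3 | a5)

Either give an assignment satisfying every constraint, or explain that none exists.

Set a0 = False.
  then (a0 | ~a5) forces a5 = False.
  then (a0 | ~a2) forces a2 = False.
Try a1 = True:
  (a0 | ~a1 | a2 | a6) forces a6 = True.
  (a2 | a3 | ~a6) forces a3 = True.
  clause (~a3 | ~a6) is falsified — backtrack.
So a1 = False.
Set a3 = True.
  then (~a3 | ~a6) forces a6 = False.
  then (a0 | ~a4 | a5 | a6) forces a4 = False.
All clauses satisfied.

a0: False, a1: False, a2: False, a3: True, a4: False, a5: False, a6: False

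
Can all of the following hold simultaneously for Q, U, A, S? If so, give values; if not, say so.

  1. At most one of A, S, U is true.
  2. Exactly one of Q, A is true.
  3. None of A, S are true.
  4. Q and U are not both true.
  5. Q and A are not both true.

Q: True, U: False, A: False, S: False

  (1) {A, S, U}: 0 true — at most one ✓
  (2) {Q, A}: 1 true — exactly one ✓
  (3) {A, S}: 0 true — none ✓
  (4) Q=T, U=F — not both ✓
  (5) Q=T, A=F — not both ✓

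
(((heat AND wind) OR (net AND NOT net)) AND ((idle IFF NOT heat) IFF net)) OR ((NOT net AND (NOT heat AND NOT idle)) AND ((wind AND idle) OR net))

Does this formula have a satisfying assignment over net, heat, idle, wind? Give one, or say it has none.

net = False; heat = True; idle = True; wind = True

  (((heat AND wind) OR (net AND NOT net)) AND ((idle IFF NOT heat) IFF net)) OR ((NOT net AND (NOT heat AND NOT idle)) AND ((wind AND idle) OR net)) = True
    ((heat AND wind) OR (net AND NOT net)) AND ((idle IFF NOT heat) IFF net) = True
      (heat AND wind) OR (net AND NOT net) = True
        heat AND wind = True
        net AND NOT net = False
          NOT net = True
      (idle IFF NOT heat) IFF net = True
        idle IFF NOT heat = False
          NOT heat = False
    (NOT net AND (NOT heat AND NOT idle)) AND ((wind AND idle) OR net) = False
      NOT net AND (NOT heat AND NOT idle) = False
        NOT net = True
        NOT heat AND NOT idle = False
          NOT heat = False
          NOT idle = False
      (wind AND idle) OR net = True
        wind AND idle = True
The formula evaluates to True.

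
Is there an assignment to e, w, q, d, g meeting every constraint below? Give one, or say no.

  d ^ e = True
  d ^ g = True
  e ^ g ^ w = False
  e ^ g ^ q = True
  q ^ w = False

Unsatisfiable

Adding constraints 3, 4, 5 mod 2: every variable appears an even number of times on the left, so the left side is 0.
But the right sides sum to 1 (mod 2). 0 ≠ 1 — the system is inconsistent.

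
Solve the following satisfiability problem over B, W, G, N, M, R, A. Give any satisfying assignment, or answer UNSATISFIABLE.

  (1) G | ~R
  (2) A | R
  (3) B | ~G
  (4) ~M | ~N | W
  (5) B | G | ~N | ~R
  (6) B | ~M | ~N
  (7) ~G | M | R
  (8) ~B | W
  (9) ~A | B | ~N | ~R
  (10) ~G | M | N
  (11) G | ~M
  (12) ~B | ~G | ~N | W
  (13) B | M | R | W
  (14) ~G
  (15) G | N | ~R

Unit clause (~G) forces G = False.
In (G | ~R) only ~R is left, so R = False.
In (A | R) only A is left, so A = True.
In (G | ~M) only ~M is left, so M = False.
Set B = False.
  then (B | M | R | W) forces W = True.
Set N = False.
All clauses satisfied.

B = False, W = True, G = False, N = False, M = False, R = False, A = True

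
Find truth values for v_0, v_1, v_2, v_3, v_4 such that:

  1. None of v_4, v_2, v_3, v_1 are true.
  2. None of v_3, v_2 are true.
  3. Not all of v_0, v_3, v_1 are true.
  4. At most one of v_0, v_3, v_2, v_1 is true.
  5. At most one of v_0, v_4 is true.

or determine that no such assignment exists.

v_0=T, v_1=F, v_2=F, v_3=F, v_4=F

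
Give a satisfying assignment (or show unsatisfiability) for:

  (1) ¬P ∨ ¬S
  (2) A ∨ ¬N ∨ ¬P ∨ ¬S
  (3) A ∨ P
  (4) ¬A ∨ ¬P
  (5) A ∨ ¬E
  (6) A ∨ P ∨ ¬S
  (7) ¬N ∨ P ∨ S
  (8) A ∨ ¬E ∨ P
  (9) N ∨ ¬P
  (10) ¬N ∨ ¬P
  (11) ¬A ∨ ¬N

Try P = True:
  (¬P ∨ ¬S) forces S = False.
  (¬A ∨ ¬P) forces A = False.
  (A ∨ ¬E) forces E = False.
  (N ∨ ¬P) forces N = True.
  clause (¬N ∨ ¬P) is falsified — backtrack.
So P = False.
  then (A ∨ P) forces A = True.
  then (¬A ∨ ¬N) forces N = False.
Set E = True.
Set S = False.
All clauses satisfied.

P = False, E = True, N = False, A = True, S = False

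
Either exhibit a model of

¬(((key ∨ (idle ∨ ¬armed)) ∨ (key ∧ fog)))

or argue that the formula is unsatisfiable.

idle: False; armed: True; fog: False; key: False

  ¬(((key ∨ (idle ∨ ¬armed)) ∨ (key ∧ fog))) = True
    (key ∨ (idle ∨ ¬armed)) ∨ (key ∧ fog) = False
      key ∨ (idle ∨ ¬armed) = False
        idle ∨ ¬armed = False
          ¬armed = False
      key ∧ fog = False
The formula evaluates to True.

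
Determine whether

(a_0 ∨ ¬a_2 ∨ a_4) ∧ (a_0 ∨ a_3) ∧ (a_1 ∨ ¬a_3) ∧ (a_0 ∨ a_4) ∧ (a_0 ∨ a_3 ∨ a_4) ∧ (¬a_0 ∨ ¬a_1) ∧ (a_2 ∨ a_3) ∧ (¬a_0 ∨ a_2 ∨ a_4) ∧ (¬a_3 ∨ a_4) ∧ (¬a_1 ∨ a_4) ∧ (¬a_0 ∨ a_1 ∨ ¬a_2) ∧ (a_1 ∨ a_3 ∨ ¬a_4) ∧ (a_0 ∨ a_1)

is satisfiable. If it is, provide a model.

a_0: False, a_1: True, a_2: True, a_3: True, a_4: True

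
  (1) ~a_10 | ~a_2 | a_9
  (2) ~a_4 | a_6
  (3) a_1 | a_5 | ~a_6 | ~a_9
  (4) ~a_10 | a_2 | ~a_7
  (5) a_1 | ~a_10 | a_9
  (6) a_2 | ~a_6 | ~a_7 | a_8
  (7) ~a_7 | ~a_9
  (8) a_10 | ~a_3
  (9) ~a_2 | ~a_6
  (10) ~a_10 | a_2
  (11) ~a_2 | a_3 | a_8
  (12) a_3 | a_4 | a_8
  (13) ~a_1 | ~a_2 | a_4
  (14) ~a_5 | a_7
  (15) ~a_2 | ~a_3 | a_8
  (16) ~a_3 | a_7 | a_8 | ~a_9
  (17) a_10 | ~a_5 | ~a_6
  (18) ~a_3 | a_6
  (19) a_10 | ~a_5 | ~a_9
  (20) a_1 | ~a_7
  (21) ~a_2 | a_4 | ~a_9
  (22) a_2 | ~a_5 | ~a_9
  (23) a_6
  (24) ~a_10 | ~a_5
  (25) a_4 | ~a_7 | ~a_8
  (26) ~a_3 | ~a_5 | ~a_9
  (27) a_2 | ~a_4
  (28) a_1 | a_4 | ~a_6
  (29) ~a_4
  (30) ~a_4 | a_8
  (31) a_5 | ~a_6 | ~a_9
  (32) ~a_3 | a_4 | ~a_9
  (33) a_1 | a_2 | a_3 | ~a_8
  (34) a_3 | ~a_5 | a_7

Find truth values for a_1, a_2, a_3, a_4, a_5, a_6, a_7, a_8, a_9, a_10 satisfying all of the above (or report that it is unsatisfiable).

Unit clause (a_6) forces a_6 = True.
Unit clause (~a_4) forces a_4 = False.
In (~a_2 | ~a_6) only ~a_2 is left, so a_2 = False.
In (~a_10 | a_2) only ~a_10 is left, so a_10 = False.
In (a_10 | ~a_5 | ~a_6) only ~a_5 is left, so a_5 = False.
In (a_1 | a_4 | ~a_6) only a_1 is left, so a_1 = True.
In (a_5 | ~a_6 | ~a_9) only ~a_9 is left, so a_9 = False.
In (a_10 | ~a_3) only ~a_3 is left, so a_3 = False.
In (a_3 | a_4 | a_8) only a_8 is left, so a_8 = True.
In (a_4 | ~a_7 | ~a_8) only ~a_7 is left, so a_7 = False.
All clauses satisfied.

a_1 = True, a_2 = False, a_3 = False, a_4 = False, a_5 = False, a_6 = True, a_7 = False, a_8 = True, a_9 = False, a_10 = False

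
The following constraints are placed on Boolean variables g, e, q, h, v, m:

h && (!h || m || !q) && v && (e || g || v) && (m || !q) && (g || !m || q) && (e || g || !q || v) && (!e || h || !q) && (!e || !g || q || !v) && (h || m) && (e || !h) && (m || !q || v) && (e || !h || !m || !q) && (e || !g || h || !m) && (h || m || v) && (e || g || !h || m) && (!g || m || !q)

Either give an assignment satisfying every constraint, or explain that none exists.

Unit clause (h) forces h = True.
Unit clause (v) forces v = True.
In (e || !h) only e is left, so e = True.
Set g = False.
Set q = True.
  then (!h || m || !q) forces m = True.
All clauses satisfied.

g: False, e: True, q: True, h: True, v: True, m: True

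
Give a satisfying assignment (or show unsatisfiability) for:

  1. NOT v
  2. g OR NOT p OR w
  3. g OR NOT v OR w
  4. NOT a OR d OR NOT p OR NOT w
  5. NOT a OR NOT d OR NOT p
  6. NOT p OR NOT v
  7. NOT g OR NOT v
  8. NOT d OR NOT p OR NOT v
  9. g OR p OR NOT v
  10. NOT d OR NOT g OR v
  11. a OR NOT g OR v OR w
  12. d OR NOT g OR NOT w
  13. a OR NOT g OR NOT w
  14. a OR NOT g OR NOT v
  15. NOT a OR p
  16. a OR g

a = True, w = False, v = False, g = True, d = False, p = True

Unit clause (NOT v) forces v = False.
Try a = False:
  (a OR g) forces g = True.
  (NOT d OR NOT g OR v) forces d = False.
  (a OR NOT g OR v OR w) forces w = True.
  clause (d OR NOT g OR NOT w) is falsified — backtrack.
So a = True.
  then (NOT a OR p) forces p = True.
  then (NOT a OR NOT d OR NOT p) forces d = False.
  then (NOT a OR d OR NOT p OR NOT w) forces w = False.
  then (g OR NOT p OR w) forces g = True.
All clauses satisfied.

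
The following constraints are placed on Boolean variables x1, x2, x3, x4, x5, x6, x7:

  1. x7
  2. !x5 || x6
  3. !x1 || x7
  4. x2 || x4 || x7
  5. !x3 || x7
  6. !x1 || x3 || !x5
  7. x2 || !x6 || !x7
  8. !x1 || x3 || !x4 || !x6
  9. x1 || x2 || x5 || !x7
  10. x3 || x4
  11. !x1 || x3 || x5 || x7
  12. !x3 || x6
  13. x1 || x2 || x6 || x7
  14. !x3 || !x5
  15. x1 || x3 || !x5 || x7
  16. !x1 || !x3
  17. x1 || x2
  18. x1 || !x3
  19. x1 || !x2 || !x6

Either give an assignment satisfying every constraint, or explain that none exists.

x1 = True, x2 = True, x3 = False, x4 = True, x5 = False, x6 = False, x7 = True

Unit clause (x7) forces x7 = True.
Set x1 = True.
  then (!x1 || !x3) forces x3 = False.
  then (!x1 || x3 || !x5) forces x5 = False.
  then (x3 || x4) forces x4 = True.
  then (!x1 || x3 || !x4 || !x6) forces x6 = False.
Set x2 = True.
All clauses satisfied.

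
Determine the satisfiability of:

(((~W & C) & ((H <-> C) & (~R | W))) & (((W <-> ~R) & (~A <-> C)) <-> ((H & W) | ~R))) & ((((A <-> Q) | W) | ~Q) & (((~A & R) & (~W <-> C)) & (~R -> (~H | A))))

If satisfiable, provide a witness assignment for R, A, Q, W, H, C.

The formula is unsatisfiable.

Case R = True: the formula simplifies to (((~W & C) & ((H <-> C) & W)) & ((~W & (~A <-> C)) <-> (H & W))) & ((((A <-> Q) | W) | ~Q) & (~A & (~W <-> C))).
  W = True: the conjunct ~W is False.
  W = False: the conjunct W is False.
Case R = False: the conjunct R is False.
Both cases fail — unsatisfiable.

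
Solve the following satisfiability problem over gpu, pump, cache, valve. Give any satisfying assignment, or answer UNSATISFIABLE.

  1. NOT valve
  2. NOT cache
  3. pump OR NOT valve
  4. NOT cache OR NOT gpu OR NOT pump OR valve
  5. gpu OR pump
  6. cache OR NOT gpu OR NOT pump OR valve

Unit clause (NOT valve) forces valve = False.
Unit clause (NOT cache) forces cache = False.
Set gpu = False.
  then (gpu OR pump) forces pump = True.
Check each clause:
  (NOT valve): NOT valve holds.
  (NOT cache): NOT cache holds.
  (pump OR NOT valve): pump holds.
  (NOT cache OR NOT gpu OR NOT pump OR valve): NOT cache holds.
  (gpu OR pump): pump holds.
  (cache OR NOT gpu OR NOT pump OR valve): NOT gpu holds.
All clauses satisfied.

gpu=F, pump=T, cache=F, valve=F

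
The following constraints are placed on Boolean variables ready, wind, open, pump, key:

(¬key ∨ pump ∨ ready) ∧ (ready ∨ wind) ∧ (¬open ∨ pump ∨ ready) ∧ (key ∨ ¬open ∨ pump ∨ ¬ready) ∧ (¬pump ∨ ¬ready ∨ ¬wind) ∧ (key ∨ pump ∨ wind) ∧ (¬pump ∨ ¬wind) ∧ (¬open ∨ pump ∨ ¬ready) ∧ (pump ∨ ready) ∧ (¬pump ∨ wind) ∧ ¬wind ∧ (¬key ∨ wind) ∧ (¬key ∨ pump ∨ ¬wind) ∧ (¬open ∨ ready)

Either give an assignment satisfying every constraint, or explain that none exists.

Unsatisfiable — no assignment works.

Case wind = True:
  Clause (¬wind) is falsified — contradiction.
Case wind = False:
  (ready ∨ wind) forces ready = True.
  (¬pump ∨ wind) forces pump = False.
  (key ∨ pump ∨ wind) forces key = True.
  Clause (¬key ∨ wind) is falsified — contradiction.
Both cases fail, so the formula is unsatisfiable.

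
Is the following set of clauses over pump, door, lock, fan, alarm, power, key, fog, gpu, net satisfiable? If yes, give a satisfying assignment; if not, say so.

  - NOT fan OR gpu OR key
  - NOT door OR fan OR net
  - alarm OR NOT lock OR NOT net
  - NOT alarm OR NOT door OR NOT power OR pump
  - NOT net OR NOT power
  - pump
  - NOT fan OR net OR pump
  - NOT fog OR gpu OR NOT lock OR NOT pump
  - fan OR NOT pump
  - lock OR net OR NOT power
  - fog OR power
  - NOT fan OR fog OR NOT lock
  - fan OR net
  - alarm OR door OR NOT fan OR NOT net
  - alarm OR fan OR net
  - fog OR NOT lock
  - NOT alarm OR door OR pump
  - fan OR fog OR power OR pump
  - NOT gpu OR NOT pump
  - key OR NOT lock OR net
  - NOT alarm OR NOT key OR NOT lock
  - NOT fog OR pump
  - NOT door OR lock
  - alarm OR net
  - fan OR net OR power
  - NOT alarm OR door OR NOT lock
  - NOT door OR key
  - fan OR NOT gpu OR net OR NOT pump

pump = True, door = False, lock = False, fan = True, alarm = True, power = False, key = True, fog = True, gpu = False, net = True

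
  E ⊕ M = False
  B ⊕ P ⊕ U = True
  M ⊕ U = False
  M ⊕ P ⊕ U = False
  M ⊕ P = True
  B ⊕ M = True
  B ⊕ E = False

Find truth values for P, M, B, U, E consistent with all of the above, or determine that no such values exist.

Adding constraints 1, 2, 4, 7 mod 2: every variable appears an even number of times on the left, so the left side is 0.
But the right sides sum to 1 (mod 2). 0 ≠ 1 — the system is inconsistent.

The formula is unsatisfiable.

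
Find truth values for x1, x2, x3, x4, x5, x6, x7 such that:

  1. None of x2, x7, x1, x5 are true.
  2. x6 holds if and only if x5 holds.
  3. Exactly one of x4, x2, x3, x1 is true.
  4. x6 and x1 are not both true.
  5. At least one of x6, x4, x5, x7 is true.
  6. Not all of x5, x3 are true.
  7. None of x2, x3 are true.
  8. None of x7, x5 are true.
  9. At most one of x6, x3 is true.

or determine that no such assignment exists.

x1=F, x2=F, x3=F, x4=T, x5=F, x6=F, x7=F

  (1) {x2, x7, x1, x5}: 0 true — none ✓
  (2) x6=F, x5=F — same ✓
  (3) {x4, x2, x3, x1}: 1 true — exactly one ✓
  (4) x6=F, x1=F — not both ✓
  (5) {x6, x4, x5, x7}: 1 true — at least one ✓
  (6) {x5, x3}: 0/2 true — not all ✓
  (7) {x2, x3}: 0 true — none ✓
  (8) {x7, x5}: 0 true — none ✓
  (9) {x6, x3}: 0 true — at most one ✓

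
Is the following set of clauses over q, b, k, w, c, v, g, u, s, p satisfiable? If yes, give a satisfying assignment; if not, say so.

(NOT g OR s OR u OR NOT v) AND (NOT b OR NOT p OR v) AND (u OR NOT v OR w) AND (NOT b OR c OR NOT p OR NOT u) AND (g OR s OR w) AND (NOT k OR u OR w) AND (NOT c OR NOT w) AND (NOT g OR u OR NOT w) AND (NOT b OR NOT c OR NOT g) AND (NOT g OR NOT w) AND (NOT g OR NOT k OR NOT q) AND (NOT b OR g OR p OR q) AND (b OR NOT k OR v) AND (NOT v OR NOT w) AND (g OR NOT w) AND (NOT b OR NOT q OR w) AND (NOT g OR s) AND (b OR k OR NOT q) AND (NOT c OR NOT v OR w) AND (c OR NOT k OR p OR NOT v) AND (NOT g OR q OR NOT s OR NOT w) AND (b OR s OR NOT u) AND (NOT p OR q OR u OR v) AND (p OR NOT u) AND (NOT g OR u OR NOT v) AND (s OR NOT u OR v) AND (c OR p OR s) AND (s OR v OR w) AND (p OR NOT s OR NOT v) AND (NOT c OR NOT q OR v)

q = False; b = True; k = False; w = False; c = False; v = False; g = True; u = False; s = True; p = False

Set q = False.
Set b = True.
Set k = False.
Set w = False.
Set c = False.
Try v = True:
  (u OR NOT v OR w) forces u = True.
  (NOT b OR c OR NOT p OR NOT u) forces p = False.
  clause (p OR NOT u) is falsified — backtrack.
So v = False.
  then (NOT b OR NOT p OR v) forces p = False.
  then (NOT b OR g OR p OR q) forces g = True.
  then (NOT g OR s) forces s = True.
  then (p OR NOT u) forces u = False.
All clauses satisfied.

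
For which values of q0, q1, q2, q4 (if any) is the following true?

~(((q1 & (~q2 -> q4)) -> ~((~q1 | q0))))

q0 = True, q1 = True, q2 = True, q4 = True

  ~(((q1 & (~q2 -> q4)) -> ~((~q1 | q0)))) = True
    (q1 & (~q2 -> q4)) -> ~((~q1 | q0)) = False
      q1 & (~q2 -> q4) = True
        ~q2 -> q4 = True
          ~q2 = False
      ~((~q1 | q0)) = False
        ~q1 | q0 = True
          ~q1 = False
The formula evaluates to True.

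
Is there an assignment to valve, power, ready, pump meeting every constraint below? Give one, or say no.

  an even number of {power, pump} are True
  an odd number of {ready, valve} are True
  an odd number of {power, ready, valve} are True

valve=T, power=F, ready=F, pump=F

{power, pump}: 0 true → even ✓
{ready, valve}: 1 true → odd ✓
{power, ready, valve}: 1 true → odd ✓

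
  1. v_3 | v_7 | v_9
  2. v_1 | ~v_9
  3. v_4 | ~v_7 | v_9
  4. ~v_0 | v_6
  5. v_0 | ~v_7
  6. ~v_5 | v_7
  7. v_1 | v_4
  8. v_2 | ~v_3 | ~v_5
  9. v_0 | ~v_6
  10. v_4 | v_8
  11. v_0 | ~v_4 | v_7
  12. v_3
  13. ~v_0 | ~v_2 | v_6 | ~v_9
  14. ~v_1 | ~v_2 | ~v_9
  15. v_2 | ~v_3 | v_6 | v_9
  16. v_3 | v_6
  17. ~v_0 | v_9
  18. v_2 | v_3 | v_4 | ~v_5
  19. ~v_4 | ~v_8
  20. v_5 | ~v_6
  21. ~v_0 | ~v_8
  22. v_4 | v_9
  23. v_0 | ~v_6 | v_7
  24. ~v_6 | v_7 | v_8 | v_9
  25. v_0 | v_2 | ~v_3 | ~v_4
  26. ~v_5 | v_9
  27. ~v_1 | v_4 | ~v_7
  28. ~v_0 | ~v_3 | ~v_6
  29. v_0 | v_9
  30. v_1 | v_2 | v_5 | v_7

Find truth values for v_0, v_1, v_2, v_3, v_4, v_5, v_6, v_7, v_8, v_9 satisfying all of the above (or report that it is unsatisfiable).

v_0 = False, v_1 = True, v_2 = False, v_3 = True, v_4 = False, v_5 = False, v_6 = False, v_7 = False, v_8 = True, v_9 = True

Unit clause (v_3) forces v_3 = True.
Try v_0 = True:
  (~v_0 | v_6) forces v_6 = True.
  clause (~v_0 | ~v_3 | ~v_6) is falsified — backtrack.
So v_0 = False.
  then (v_0 | ~v_7) forces v_7 = False.
  then (~v_5 | v_7) forces v_5 = False.
  then (v_0 | ~v_6) forces v_6 = False.
  then (v_0 | ~v_4 | v_7) forces v_4 = False.
  then (v_4 | v_9) forces v_9 = True.
  then (v_1 | ~v_9) forces v_1 = True.
  then (v_4 | v_8) forces v_8 = True.
  then (~v_1 | ~v_2 | ~v_9) forces v_2 = False.
All clauses satisfied.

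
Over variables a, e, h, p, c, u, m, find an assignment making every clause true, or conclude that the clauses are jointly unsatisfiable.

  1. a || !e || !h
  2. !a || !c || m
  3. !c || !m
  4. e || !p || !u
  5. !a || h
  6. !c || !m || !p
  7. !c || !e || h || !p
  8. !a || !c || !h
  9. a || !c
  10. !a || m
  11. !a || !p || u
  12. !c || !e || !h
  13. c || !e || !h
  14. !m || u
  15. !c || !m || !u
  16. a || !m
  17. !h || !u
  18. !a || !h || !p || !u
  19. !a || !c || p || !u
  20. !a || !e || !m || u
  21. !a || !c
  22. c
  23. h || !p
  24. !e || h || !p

No satisfying assignment exists.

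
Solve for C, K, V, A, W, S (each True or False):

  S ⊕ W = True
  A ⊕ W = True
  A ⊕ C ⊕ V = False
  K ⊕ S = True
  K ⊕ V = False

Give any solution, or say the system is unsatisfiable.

C: True, K: False, V: False, A: True, W: False, S: True

S ⊕ W = T ⊕ F = True ✓
A ⊕ W = T ⊕ F = True ✓
A ⊕ C ⊕ V = T ⊕ T ⊕ F = False ✓
K ⊕ S = F ⊕ T = True ✓
K ⊕ V = F ⊕ F = False ✓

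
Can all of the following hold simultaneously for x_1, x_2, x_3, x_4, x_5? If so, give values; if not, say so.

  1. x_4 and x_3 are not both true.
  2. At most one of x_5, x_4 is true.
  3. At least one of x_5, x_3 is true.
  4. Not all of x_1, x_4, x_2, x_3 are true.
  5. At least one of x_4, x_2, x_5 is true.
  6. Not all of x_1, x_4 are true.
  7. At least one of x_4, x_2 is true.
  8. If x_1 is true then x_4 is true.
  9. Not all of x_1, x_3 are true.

x_1 = False, x_2 = True, x_3 = True, x_4 = False, x_5 = False

  (1) x_4=F, x_3=T — not both ✓
  (2) {x_5, x_4}: 0 true — at most one ✓
  (3) {x_5, x_3}: 1 true — at least one ✓
  (4) {x_1, x_4, x_2, x_3}: 2/4 true — not all ✓
  (5) {x_4, x_2, x_5}: 1 true — at least one ✓
  (6) {x_1, x_4}: 0/2 true — not all ✓
  (7) {x_4, x_2}: 1 true — at least one ✓
  (8) x_1=F ⇒ x_4: vacuous ✓
  (9) {x_1, x_3}: 1/2 true — not all ✓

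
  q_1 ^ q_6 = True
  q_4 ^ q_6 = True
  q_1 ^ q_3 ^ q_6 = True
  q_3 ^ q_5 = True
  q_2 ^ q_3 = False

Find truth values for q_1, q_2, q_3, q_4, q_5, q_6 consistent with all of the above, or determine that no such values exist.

q_1 = True; q_2 = False; q_3 = False; q_4 = True; q_5 = True; q_6 = False

q_1 ^ q_6 = T ^ F = True ✓
q_4 ^ q_6 = T ^ F = True ✓
q_1 ^ q_3 ^ q_6 = T ^ F ^ F = True ✓
q_3 ^ q_5 = F ^ T = True ✓
q_2 ^ q_3 = F ^ F = False ✓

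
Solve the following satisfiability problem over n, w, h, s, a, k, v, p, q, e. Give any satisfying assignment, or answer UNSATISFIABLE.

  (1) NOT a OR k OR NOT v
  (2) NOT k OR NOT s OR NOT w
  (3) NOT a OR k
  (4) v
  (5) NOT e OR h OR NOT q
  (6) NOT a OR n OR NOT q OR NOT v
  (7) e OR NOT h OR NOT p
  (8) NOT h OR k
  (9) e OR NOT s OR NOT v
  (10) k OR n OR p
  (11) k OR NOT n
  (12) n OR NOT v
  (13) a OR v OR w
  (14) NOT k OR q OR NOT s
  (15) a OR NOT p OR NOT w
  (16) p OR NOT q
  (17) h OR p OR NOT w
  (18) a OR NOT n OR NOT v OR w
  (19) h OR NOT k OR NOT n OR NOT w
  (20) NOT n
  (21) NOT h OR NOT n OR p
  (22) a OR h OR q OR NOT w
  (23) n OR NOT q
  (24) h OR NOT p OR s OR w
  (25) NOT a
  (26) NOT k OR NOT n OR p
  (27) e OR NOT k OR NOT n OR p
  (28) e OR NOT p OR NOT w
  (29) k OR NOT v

UNSATISFIABLE

Case n = True:
  Clause (NOT n) is falsified — contradiction.
Case n = False:
  (v) forces v = True.
  Clause (n OR NOT v) is falsified — contradiction.
Both cases fail, so the formula is unsatisfiable.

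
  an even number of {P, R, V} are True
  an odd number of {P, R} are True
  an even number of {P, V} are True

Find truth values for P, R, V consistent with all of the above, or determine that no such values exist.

P=T, R=F, V=T

{P, R, V}: 2 true → even ✓
{P, R}: 1 true → odd ✓
{P, V}: 2 true → even ✓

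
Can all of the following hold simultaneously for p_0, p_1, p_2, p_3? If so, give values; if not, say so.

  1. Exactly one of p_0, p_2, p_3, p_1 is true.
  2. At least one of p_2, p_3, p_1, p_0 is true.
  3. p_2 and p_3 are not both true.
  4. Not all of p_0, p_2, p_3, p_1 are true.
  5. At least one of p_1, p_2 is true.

p_0 = False; p_1 = False; p_2 = True; p_3 = False

  (1) {p_0, p_2, p_3, p_1}: 1 true — exactly one ✓
  (2) {p_2, p_3, p_1, p_0}: 1 true — at least one ✓
  (3) p_2=T, p_3=F — not both ✓
  (4) {p_0, p_2, p_3, p_1}: 1/4 true — not all ✓
  (5) {p_1, p_2}: 1 true — at least one ✓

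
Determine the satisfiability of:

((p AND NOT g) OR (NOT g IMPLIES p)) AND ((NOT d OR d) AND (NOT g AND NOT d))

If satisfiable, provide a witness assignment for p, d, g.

p = True, d = False, g = False

  (p AND NOT g) OR (NOT g IMPLIES p) = True
    p AND NOT g = True
      NOT g = True
    NOT g IMPLIES p = True
      NOT g = True
  (NOT d OR d) AND (NOT g AND NOT d) = True
    NOT d OR d = True
      NOT d = True
    NOT g AND NOT d = True
      NOT g = True
      NOT d = True
Both conjuncts True, so the formula holds.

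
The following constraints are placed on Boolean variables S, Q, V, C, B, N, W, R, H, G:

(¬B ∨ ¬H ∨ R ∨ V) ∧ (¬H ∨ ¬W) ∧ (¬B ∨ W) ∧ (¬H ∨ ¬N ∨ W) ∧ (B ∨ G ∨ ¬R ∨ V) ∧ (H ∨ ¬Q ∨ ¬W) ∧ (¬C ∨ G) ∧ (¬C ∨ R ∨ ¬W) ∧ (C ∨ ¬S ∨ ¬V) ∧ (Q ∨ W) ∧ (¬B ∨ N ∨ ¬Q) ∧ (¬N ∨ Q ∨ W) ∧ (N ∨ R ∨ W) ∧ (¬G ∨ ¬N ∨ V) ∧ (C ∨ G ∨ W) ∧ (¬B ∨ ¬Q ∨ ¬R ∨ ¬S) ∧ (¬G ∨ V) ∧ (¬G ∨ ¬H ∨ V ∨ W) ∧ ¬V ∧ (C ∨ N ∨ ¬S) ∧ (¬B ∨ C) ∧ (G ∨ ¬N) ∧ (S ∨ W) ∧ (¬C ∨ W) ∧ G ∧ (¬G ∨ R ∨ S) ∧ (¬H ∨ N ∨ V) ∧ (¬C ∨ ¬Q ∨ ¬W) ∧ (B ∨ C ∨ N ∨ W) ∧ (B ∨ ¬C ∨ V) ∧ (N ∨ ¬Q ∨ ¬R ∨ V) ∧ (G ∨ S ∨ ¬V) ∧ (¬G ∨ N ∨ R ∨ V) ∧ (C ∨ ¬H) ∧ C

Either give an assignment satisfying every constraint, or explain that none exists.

The formula is unsatisfiable.

Case V = True:
  Clause (¬V) is falsified — contradiction.
Case V = False:
  (¬G ∨ V) forces G = False.
  Clause (G) is falsified — contradiction.
Both cases fail, so the formula is unsatisfiable.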